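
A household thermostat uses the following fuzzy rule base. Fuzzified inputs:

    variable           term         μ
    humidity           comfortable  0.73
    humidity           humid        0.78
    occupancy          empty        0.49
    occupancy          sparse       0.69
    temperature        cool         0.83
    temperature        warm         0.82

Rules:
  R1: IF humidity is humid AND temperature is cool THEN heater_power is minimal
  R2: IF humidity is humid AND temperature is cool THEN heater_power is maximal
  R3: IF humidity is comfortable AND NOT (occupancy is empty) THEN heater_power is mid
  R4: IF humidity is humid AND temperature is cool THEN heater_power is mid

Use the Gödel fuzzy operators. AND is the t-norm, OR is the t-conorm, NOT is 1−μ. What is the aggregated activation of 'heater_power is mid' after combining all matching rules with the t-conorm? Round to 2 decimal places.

0.78

R1: humid=0.78, cool=0.83; AND[min(a, b)] → w = 0.78
R2: humid=0.78, cool=0.83; AND[min(a, b)] → w = 0.78
R3: comfortable=0.73, ¬empty=1−0.49=0.51; AND[min(a, b)] → w = 0.51
R4: humid=0.78, cool=0.83; AND[min(a, b)] → w = 0.78
Rules with consequent 'mid': {R3, R4} → strengths 0.51, 0.78
Aggregate via t-conorm [max(a, b)]: 0.78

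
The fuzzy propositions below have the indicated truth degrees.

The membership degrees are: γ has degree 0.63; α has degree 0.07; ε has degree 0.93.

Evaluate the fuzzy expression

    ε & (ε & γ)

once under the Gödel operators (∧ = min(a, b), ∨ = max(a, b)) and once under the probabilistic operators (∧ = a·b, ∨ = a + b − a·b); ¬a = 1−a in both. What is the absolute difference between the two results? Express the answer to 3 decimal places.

0.085

Under Gödel:
  ε & γ = min(a, b) on (0.93, 0.63) = 0.63
  ε & (ε & γ) = min(a, b) on (0.93, 0.63) = 0.63
  → value = 0.6300
Under probabilistic:
  ε & γ = a·b on (0.9300, 0.6300) = 0.5859
  ε & (ε & γ) = a·b on (0.9300, 0.5859) = 0.5449
  → value = 0.5449
|0.6300 − 0.5449| = 0.085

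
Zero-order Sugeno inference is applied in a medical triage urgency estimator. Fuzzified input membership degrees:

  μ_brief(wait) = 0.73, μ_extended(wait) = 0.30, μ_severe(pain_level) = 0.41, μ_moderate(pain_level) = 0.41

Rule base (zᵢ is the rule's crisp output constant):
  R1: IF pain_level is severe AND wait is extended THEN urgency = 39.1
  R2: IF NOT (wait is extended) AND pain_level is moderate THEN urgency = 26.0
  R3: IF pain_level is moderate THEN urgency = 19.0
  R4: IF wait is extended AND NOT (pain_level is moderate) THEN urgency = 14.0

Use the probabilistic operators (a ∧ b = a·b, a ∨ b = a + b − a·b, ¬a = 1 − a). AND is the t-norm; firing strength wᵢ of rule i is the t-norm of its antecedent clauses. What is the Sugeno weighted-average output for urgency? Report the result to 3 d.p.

22.607

R1 (z=39.1): severe=0.41, extended=0.30; AND[a·b] → w = 0.1230
R2 (z=26.0): ¬extended=1−0.30=0.70, moderate=0.41; AND[a·b] → w = 0.2870
R3 (z=19.0): moderate=0.41 → w = 0.4100
R4 (z=14.0): extended=0.30, ¬moderate=1−0.41=0.59; AND[a·b] → w = 0.1770
Weighted average = (0.1230·39.1 + 0.2870·26.0 + 0.4100·19.0 + 0.1770·14.0) / (0.1230 + 0.2870 + 0.4100 + 0.1770)
  = 22.5393 / 0.9970 = 22.607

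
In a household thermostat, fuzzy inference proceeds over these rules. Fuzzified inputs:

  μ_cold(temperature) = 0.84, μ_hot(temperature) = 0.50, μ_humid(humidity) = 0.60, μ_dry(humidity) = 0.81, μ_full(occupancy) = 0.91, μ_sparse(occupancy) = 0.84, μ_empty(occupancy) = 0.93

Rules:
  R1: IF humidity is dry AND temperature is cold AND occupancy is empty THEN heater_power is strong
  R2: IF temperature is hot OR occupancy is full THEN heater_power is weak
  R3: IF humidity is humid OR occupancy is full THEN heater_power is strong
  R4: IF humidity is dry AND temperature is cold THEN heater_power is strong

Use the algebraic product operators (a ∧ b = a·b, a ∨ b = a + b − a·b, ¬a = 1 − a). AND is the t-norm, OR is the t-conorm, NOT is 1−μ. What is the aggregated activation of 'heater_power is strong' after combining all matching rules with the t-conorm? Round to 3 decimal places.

0.996

R1: dry=0.81, cold=0.84, empty=0.93; AND[a·b] → w = 0.6328
R2: hot=0.50, full=0.91; OR[a + b − a·b] → w = 0.9550
R3: humid=0.60, full=0.91; OR[a + b − a·b] → w = 0.9640
R4: dry=0.81, cold=0.84; AND[a·b] → w = 0.6804
Rules with consequent 'strong': {R1, R3, R4} → strengths 0.6328, 0.9640, 0.6804
Aggregate via t-conorm [a + b − a·b]: 0.9958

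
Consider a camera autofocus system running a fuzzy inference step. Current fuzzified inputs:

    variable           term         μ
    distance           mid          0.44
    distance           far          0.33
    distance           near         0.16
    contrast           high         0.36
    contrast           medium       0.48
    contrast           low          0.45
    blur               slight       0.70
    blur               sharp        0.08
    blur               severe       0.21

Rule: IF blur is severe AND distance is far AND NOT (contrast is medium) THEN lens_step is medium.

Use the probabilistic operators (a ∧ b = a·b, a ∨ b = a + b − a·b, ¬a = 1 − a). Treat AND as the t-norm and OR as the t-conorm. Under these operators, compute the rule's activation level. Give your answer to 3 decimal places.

firing strength: severe=0.21, far=0.33, ¬medium=1−0.48=0.52; AND[a·b] → w = 0.0360

0.036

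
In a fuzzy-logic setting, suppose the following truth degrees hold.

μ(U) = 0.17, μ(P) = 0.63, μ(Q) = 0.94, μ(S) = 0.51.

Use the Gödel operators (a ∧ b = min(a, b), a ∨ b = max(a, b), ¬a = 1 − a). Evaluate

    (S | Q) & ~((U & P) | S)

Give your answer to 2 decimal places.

S | Q = max(a, b) on (0.51, 0.94) = 0.94
U & P = min(a, b) on (0.17, 0.63) = 0.17
(U & P) | S = max(a, b) on (0.17, 0.51) = 0.51
~((U & P) | S) = 1 − 0.51 = 0.49
(S | Q) & ~((U & P) | S) = min(a, b) on (0.94, 0.49) = 0.49

0.49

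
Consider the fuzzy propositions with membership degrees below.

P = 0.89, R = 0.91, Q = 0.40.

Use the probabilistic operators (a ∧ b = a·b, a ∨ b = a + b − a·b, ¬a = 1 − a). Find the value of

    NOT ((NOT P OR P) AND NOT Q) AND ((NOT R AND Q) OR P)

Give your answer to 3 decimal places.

0.410

NOT P = 1 − 0.8900 = 0.1100
NOT P OR P = a + b − a·b on (0.1100, 0.8900) = 0.9021
NOT Q = 1 − 0.4000 = 0.6000
(NOT P OR P) AND NOT Q = a·b on (0.9021, 0.6000) = 0.5413
NOT ((NOT P OR P) AND NOT Q) = 1 − 0.5413 = 0.4587
NOT R = 1 − 0.9100 = 0.0900
NOT R AND Q = a·b on (0.0900, 0.4000) = 0.0360
(NOT R AND Q) OR P = a + b − a·b on (0.0360, 0.8900) = 0.8940
NOT ((NOT P OR P) AND NOT Q) AND ((NOT R AND Q) OR P) = a·b on (0.4587, 0.8940) = 0.4101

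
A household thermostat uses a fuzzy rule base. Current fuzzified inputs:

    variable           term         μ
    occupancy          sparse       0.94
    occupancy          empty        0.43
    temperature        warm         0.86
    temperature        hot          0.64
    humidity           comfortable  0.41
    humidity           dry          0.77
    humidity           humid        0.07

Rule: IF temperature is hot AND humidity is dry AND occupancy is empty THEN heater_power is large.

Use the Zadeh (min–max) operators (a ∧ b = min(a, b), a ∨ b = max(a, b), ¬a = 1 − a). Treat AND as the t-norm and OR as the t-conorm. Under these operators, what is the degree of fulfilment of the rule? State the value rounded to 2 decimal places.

0.43

firing strength: hot=0.64, dry=0.77, empty=0.43; AND[min(a, b)] → w = 0.43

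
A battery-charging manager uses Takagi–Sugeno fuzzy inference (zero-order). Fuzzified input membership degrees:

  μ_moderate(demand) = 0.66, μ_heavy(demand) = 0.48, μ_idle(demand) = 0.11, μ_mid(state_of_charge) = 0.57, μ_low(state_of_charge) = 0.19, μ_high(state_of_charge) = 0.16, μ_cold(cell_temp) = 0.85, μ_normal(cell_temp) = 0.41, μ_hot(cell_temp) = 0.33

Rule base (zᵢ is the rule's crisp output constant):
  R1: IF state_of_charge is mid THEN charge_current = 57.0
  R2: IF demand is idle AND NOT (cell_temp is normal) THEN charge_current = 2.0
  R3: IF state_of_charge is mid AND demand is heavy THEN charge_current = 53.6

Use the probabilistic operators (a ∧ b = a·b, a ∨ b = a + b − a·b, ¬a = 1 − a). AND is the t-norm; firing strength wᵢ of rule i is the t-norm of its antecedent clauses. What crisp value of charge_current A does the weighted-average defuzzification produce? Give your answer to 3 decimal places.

R1 (z=57.0): mid=0.57 → w = 0.5700
R2 (z=2.0): idle=0.11, ¬normal=1−0.41=0.59; AND[a·b] → w = 0.0649
R3 (z=53.6): mid=0.57, heavy=0.48; AND[a·b] → w = 0.2736
Weighted average = (0.5700·57.0 + 0.0649·2.0 + 0.2736·53.6) / (0.5700 + 0.0649 + 0.2736)
  = 47.2848 / 0.9085 = 52.047

52.047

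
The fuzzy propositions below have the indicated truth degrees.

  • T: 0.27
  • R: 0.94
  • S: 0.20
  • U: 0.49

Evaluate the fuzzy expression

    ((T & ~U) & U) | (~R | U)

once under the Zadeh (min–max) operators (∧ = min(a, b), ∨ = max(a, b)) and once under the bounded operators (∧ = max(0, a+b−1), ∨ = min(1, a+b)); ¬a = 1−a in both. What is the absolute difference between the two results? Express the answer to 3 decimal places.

Under Zadeh (min–max):
  ~U = 1 − 0.49 = 0.51
  T & ~U = min(a, b) on (0.27, 0.51) = 0.27
  (T & ~U) & U = min(a, b) on (0.27, 0.49) = 0.27
  ~R = 1 − 0.94 = 0.06
  ~R | U = max(a, b) on (0.06, 0.49) = 0.49
  ((T & ~U) & U) | (~R | U) = max(a, b) on (0.27, 0.49) = 0.49
  → value = 0.4900
Under bounded:
  ~U = 1 − 0.49 = 0.51
  T & ~U = max(0, a+b−1) on (0.27, 0.51) = 0.00
  (T & ~U) & U = max(0, a+b−1) on (0.00, 0.49) = 0.00
  ~R = 1 − 0.94 = 0.06
  ~R | U = min(1, a+b) on (0.06, 0.49) = 0.55
  ((T & ~U) & U) | (~R | U) = min(1, a+b) on (0.00, 0.55) = 0.55
  → value = 0.5500
|0.4900 − 0.5500| = 0.060

0.060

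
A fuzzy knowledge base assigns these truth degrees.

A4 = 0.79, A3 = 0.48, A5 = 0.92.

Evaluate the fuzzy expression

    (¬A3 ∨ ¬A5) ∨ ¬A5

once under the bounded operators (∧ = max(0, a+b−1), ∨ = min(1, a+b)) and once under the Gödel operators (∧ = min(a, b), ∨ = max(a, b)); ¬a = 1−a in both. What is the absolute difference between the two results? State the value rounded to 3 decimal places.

0.160

Under bounded:
  ¬A3 = 1 − 0.48 = 0.52
  ¬A5 = 1 − 0.92 = 0.08
  ¬A3 ∨ ¬A5 = min(1, a+b) on (0.52, 0.08) = 0.60
  ¬A5 = 1 − 0.92 = 0.08
  (¬A3 ∨ ¬A5) ∨ ¬A5 = min(1, a+b) on (0.60, 0.08) = 0.68
  → value = 0.6800
Under Gödel:
  ¬A3 = 1 − 0.48 = 0.52
  ¬A5 = 1 − 0.92 = 0.08
  ¬A3 ∨ ¬A5 = max(a, b) on (0.52, 0.08) = 0.52
  ¬A5 = 1 − 0.92 = 0.08
  (¬A3 ∨ ¬A5) ∨ ¬A5 = max(a, b) on (0.52, 0.08) = 0.52
  → value = 0.5200
|0.6800 − 0.5200| = 0.160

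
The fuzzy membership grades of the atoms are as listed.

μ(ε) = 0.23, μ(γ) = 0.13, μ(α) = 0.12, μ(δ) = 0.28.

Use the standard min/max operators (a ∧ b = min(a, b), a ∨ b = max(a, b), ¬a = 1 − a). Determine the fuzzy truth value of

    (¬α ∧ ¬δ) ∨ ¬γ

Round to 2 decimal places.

0.87

¬α = 1 − 0.12 = 0.88
¬δ = 1 − 0.28 = 0.72
¬α ∧ ¬δ = min(a, b) on (0.88, 0.72) = 0.72
¬γ = 1 − 0.13 = 0.87
(¬α ∧ ¬δ) ∨ ¬γ = max(a, b) on (0.72, 0.87) = 0.87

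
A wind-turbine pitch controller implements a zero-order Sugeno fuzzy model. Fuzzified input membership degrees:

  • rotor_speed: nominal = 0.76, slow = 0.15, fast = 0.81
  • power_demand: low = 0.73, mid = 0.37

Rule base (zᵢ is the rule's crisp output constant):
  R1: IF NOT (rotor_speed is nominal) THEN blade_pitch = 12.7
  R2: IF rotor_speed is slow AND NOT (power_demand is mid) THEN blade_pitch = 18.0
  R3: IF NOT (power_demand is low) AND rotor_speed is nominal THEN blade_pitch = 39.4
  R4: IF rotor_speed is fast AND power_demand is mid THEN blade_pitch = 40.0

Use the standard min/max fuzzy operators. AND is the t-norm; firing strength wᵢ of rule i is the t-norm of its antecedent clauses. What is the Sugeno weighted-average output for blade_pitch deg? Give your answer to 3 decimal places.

R1 (z=12.7): ¬nominal=1−0.76=0.24 → w = 0.24
R2 (z=18.0): slow=0.15, ¬mid=1−0.37=0.63; AND[min(a, b)] → w = 0.15
R3 (z=39.4): ¬low=1−0.73=0.27, nominal=0.76; AND[min(a, b)] → w = 0.27
R4 (z=40.0): fast=0.81, mid=0.37; AND[min(a, b)] → w = 0.37
Weighted average = (0.24·12.7 + 0.15·18.0 + 0.27·39.4 + 0.37·40.0) / (0.24 + 0.15 + 0.27 + 0.37)
  = 31.1860 / 1.0300 = 30.278

30.278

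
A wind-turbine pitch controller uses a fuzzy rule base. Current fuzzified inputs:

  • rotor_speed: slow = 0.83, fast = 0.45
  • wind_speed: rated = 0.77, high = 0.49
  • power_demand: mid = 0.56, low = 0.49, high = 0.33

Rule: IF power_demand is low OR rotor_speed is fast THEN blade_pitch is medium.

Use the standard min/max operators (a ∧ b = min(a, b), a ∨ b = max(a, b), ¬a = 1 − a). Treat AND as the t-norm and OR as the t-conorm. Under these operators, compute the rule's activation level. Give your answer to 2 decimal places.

firing strength: low=0.49, fast=0.45; OR[max(a, b)] → w = 0.49

0.49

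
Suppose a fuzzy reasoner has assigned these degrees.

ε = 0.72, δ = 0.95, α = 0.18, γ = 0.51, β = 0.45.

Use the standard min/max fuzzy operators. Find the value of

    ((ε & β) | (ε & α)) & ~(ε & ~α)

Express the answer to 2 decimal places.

0.28

ε & β = min(a, b) on (0.72, 0.45) = 0.45
ε & α = min(a, b) on (0.72, 0.18) = 0.18
(ε & β) | (ε & α) = max(a, b) on (0.45, 0.18) = 0.45
~α = 1 − 0.18 = 0.82
ε & ~α = min(a, b) on (0.72, 0.82) = 0.72
~(ε & ~α) = 1 − 0.72 = 0.28
((ε & β) | (ε & α)) & ~(ε & ~α) = min(a, b) on (0.45, 0.28) = 0.28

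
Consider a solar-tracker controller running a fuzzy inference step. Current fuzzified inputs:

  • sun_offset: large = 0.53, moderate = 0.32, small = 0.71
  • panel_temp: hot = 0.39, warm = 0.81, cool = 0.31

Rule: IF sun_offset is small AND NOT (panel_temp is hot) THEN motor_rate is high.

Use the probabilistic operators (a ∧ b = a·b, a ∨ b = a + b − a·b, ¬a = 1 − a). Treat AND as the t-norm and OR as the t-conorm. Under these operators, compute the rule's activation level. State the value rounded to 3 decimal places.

firing strength: small=0.71, ¬hot=1−0.39=0.61; AND[a·b] → w = 0.4331

0.433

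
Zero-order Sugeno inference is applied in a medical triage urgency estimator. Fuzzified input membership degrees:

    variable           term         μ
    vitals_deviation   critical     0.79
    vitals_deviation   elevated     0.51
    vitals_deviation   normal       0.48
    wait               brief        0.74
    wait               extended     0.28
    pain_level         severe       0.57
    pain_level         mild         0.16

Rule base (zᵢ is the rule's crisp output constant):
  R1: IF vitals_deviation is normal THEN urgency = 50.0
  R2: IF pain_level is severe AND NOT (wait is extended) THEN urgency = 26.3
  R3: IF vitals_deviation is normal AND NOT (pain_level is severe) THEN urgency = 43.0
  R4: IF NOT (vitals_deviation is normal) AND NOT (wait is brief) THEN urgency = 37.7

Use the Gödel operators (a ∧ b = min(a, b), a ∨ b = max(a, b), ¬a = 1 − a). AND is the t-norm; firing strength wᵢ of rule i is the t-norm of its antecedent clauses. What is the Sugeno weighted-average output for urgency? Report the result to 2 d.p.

R1 (z=50.0): normal=0.48 → w = 0.48
R2 (z=26.3): severe=0.57, ¬extended=1−0.28=0.72; AND[min(a, b)] → w = 0.57
R3 (z=43.0): normal=0.48, ¬severe=1−0.57=0.43; AND[min(a, b)] → w = 0.43
R4 (z=37.7): ¬normal=1−0.48=0.52, ¬brief=1−0.74=0.26; AND[min(a, b)] → w = 0.26
Weighted average = (0.48·50.0 + 0.57·26.3 + 0.43·43.0 + 0.26·37.7) / (0.48 + 0.57 + 0.43 + 0.26)
  = 67.2830 / 1.7400 = 38.67

38.67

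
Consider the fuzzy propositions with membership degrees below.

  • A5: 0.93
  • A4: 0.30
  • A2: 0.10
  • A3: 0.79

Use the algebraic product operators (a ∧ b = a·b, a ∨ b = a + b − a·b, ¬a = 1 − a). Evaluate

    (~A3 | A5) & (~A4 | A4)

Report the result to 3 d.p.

~A3 = 1 − 0.7900 = 0.2100
~A3 | A5 = a + b − a·b on (0.2100, 0.9300) = 0.9447
~A4 = 1 − 0.3000 = 0.7000
~A4 | A4 = a + b − a·b on (0.7000, 0.3000) = 0.7900
(~A3 | A5) & (~A4 | A4) = a·b on (0.9447, 0.7900) = 0.7463

0.746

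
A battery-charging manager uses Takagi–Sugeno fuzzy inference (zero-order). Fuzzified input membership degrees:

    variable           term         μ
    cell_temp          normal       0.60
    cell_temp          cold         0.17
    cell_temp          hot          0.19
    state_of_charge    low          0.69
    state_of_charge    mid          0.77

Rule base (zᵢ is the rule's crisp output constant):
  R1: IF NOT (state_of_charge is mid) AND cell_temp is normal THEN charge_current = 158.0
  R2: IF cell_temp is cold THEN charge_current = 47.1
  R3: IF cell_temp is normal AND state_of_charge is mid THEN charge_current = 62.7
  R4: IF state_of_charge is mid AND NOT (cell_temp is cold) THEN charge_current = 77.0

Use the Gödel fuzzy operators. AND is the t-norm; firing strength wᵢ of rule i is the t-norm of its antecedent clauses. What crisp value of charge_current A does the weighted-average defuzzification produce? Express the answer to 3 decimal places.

79.806

R1 (z=158.0): ¬mid=1−0.77=0.23, normal=0.60; AND[min(a, b)] → w = 0.23
R2 (z=47.1): cold=0.17 → w = 0.17
R3 (z=62.7): normal=0.60, mid=0.77; AND[min(a, b)] → w = 0.60
R4 (z=77.0): mid=0.77, ¬cold=1−0.17=0.83; AND[min(a, b)] → w = 0.77
Weighted average = (0.23·158.0 + 0.17·47.1 + 0.60·62.7 + 0.77·77.0) / (0.23 + 0.17 + 0.60 + 0.77)
  = 141.2570 / 1.7700 = 79.806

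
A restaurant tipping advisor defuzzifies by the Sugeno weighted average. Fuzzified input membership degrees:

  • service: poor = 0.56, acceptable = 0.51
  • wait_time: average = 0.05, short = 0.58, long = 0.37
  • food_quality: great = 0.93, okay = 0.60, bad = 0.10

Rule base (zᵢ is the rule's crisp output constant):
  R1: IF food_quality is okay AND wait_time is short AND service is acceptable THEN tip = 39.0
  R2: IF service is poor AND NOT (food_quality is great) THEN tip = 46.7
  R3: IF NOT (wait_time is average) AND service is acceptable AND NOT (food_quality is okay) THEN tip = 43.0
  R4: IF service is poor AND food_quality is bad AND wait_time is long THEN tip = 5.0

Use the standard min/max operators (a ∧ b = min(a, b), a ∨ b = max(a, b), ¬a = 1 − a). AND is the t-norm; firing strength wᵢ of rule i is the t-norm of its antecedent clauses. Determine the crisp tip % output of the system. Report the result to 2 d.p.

R1 (z=39.0): okay=0.60, short=0.58, acceptable=0.51; AND[min(a, b)] → w = 0.51
R2 (z=46.7): poor=0.56, ¬great=1−0.93=0.07; AND[min(a, b)] → w = 0.07
R3 (z=43.0): ¬average=1−0.05=0.95, acceptable=0.51, ¬okay=1−0.60=0.40; AND[min(a, b)] → w = 0.40
R4 (z=5.0): poor=0.56, bad=0.10, long=0.37; AND[min(a, b)] → w = 0.10
Weighted average = (0.51·39.0 + 0.07·46.7 + 0.40·43.0 + 0.10·5.0) / (0.51 + 0.07 + 0.40 + 0.10)
  = 40.8590 / 1.0800 = 37.83

37.83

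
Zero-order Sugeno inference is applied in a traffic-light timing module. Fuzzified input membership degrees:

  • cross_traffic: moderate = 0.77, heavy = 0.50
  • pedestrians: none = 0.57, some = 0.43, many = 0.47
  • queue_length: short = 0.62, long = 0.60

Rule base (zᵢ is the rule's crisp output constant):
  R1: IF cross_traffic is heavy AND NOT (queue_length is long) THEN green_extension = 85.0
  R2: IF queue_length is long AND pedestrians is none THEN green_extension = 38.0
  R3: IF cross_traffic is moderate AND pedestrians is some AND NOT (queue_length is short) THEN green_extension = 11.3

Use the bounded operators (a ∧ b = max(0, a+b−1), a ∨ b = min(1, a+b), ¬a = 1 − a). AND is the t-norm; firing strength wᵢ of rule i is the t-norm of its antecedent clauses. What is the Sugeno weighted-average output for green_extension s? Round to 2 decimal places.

R1 (z=85.0): heavy=0.50, ¬long=1−0.60=0.40; AND[max(0, a+b−1)] → w = 0.00
R2 (z=38.0): long=0.60, none=0.57; AND[max(0, a+b−1)] → w = 0.17
R3 (z=11.3): moderate=0.77, some=0.43, ¬short=1−0.62=0.38; AND[max(0, a+b−1)] → w = 0.00
Weighted average = (0.00·85.0 + 0.17·38.0 + 0.00·11.3) / (0.00 + 0.17 + 0.00)
  = 6.4600 / 0.1700 = 38.00

38.00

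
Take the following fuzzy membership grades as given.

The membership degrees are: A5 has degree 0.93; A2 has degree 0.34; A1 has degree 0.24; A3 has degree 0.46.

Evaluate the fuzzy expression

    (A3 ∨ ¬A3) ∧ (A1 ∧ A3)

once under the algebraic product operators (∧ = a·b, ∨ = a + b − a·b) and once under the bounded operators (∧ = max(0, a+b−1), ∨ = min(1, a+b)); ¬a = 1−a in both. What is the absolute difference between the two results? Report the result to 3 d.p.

Under algebraic product:
  ¬A3 = 1 − 0.4600 = 0.5400
  A3 ∨ ¬A3 = a + b − a·b on (0.4600, 0.5400) = 0.7516
  A1 ∧ A3 = a·b on (0.2400, 0.4600) = 0.1104
  (A3 ∨ ¬A3) ∧ (A1 ∧ A3) = a·b on (0.7516, 0.1104) = 0.0830
  → value = 0.0830
Under bounded:
  ¬A3 = 1 − 0.46 = 0.54
  A3 ∨ ¬A3 = min(1, a+b) on (0.46, 0.54) = 1.00
  A1 ∧ A3 = max(0, a+b−1) on (0.24, 0.46) = 0.00
  (A3 ∨ ¬A3) ∧ (A1 ∧ A3) = max(0, a+b−1) on (1.00, 0.00) = 0.00
  → value = 0.0000
|0.0830 − 0.0000| = 0.083

0.083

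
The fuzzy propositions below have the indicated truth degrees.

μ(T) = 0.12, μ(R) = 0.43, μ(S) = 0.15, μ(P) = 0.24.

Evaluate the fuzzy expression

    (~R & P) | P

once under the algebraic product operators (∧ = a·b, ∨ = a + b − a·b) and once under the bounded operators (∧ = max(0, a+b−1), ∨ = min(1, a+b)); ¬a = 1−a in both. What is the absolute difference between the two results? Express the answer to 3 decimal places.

Under algebraic product:
  ~R = 1 − 0.4300 = 0.5700
  ~R & P = a·b on (0.5700, 0.2400) = 0.1368
  (~R & P) | P = a + b − a·b on (0.1368, 0.2400) = 0.3440
  → value = 0.3440
Under bounded:
  ~R = 1 − 0.43 = 0.57
  ~R & P = max(0, a+b−1) on (0.57, 0.24) = 0.00
  (~R & P) | P = min(1, a+b) on (0.00, 0.24) = 0.24
  → value = 0.2400
|0.3440 − 0.2400| = 0.104

0.104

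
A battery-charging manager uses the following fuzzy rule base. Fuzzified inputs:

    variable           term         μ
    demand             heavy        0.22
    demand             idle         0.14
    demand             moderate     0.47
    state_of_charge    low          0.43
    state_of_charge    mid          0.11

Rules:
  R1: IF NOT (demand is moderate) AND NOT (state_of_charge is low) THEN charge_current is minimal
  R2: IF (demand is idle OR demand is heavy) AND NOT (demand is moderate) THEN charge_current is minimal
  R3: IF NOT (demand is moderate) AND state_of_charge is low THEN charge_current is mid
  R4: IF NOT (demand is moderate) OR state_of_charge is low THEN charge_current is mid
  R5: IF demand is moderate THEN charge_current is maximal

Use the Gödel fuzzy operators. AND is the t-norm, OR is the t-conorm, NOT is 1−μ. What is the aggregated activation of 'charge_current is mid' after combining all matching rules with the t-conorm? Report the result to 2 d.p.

0.53

R1: ¬moderate=1−0.47=0.53, ¬low=1−0.43=0.57; AND[min(a, b)] → w = 0.53
R2: (idle=0.14 OR heavy=0.22) = 0.22; AND[min(a, b)] with ¬moderate=1−0.47=0.53 → w = 0.22
R3: ¬moderate=1−0.47=0.53, low=0.43; AND[min(a, b)] → w = 0.43
R4: ¬moderate=1−0.47=0.53, low=0.43; OR[max(a, b)] → w = 0.53
R5: moderate=0.47 → w = 0.47
Rules with consequent 'mid': {R3, R4} → strengths 0.43, 0.53
Aggregate via t-conorm [max(a, b)]: 0.53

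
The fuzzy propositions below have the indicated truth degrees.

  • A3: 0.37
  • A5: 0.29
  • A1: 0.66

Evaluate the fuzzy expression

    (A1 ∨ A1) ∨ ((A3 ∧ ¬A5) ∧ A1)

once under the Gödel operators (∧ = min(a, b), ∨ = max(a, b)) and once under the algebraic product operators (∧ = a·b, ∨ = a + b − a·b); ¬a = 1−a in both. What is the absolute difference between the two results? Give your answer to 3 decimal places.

0.244

Under Gödel:
  A1 ∨ A1 = max(a, b) on (0.66, 0.66) = 0.66
  ¬A5 = 1 − 0.29 = 0.71
  A3 ∧ ¬A5 = min(a, b) on (0.37, 0.71) = 0.37
  (A3 ∧ ¬A5) ∧ A1 = min(a, b) on (0.37, 0.66) = 0.37
  (A1 ∨ A1) ∨ ((A3 ∧ ¬A5) ∧ A1) = max(a, b) on (0.66, 0.37) = 0.66
  → value = 0.6600
Under algebraic product:
  A1 ∨ A1 = a + b − a·b on (0.6600, 0.6600) = 0.8844
  ¬A5 = 1 − 0.2900 = 0.7100
  A3 ∧ ¬A5 = a·b on (0.3700, 0.7100) = 0.2627
  (A3 ∧ ¬A5) ∧ A1 = a·b on (0.2627, 0.6600) = 0.1734
  (A1 ∨ A1) ∨ ((A3 ∧ ¬A5) ∧ A1) = a + b − a·b on (0.8844, 0.1734) = 0.9044
  → value = 0.9044
|0.6600 − 0.9044| = 0.244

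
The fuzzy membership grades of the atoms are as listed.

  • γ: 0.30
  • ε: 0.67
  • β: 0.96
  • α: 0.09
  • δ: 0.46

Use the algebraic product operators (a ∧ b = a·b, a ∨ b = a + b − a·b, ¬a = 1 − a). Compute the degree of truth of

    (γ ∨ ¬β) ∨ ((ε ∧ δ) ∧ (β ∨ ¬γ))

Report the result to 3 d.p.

0.533

¬β = 1 − 0.9600 = 0.0400
γ ∨ ¬β = a + b − a·b on (0.3000, 0.0400) = 0.3280
ε ∧ δ = a·b on (0.6700, 0.4600) = 0.3082
¬γ = 1 − 0.3000 = 0.7000
β ∨ ¬γ = a + b − a·b on (0.9600, 0.7000) = 0.9880
(ε ∧ δ) ∧ (β ∨ ¬γ) = a·b on (0.3082, 0.9880) = 0.3045
(γ ∨ ¬β) ∨ ((ε ∧ δ) ∧ (β ∨ ¬γ)) = a + b − a·b on (0.3280, 0.3045) = 0.5326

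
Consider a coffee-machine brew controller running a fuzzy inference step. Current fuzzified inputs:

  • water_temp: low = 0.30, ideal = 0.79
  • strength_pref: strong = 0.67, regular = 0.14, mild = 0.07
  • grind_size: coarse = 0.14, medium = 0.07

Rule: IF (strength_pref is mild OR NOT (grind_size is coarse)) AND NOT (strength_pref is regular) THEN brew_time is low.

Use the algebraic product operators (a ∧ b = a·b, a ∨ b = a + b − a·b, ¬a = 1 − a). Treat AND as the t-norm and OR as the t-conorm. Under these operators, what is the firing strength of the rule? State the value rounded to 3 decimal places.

firing strength: (mild=0.07 OR ¬coarse=1−0.14=0.86) = 0.8698; AND[a·b] with ¬regular=1−0.14=0.86 → w = 0.7480

0.748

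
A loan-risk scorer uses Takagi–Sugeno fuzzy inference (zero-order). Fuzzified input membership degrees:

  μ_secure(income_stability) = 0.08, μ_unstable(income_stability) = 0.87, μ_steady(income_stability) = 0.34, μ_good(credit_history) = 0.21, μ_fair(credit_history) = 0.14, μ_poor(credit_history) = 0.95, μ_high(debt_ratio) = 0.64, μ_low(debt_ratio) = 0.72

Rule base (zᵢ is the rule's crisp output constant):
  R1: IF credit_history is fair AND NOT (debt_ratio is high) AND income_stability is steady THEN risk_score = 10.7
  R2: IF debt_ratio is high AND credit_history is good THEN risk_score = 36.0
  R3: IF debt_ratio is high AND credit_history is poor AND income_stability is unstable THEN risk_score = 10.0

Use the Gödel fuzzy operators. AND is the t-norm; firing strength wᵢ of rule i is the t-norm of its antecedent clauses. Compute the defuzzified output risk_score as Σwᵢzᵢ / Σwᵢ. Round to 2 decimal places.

R1 (z=10.7): fair=0.14, ¬high=1−0.64=0.36, steady=0.34; AND[min(a, b)] → w = 0.14
R2 (z=36.0): high=0.64, good=0.21; AND[min(a, b)] → w = 0.21
R3 (z=10.0): high=0.64, poor=0.95, unstable=0.87; AND[min(a, b)] → w = 0.64
Weighted average = (0.14·10.7 + 0.21·36.0 + 0.64·10.0) / (0.14 + 0.21 + 0.64)
  = 15.4580 / 0.9900 = 15.61

15.61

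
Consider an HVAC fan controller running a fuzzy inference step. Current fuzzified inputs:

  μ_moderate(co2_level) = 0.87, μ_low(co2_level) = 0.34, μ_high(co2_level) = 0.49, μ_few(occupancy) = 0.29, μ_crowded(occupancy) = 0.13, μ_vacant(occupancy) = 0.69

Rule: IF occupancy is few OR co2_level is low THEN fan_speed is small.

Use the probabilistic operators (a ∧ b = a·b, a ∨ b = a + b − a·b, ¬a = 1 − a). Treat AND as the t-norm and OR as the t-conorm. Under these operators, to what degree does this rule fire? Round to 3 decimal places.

firing strength: few=0.29, low=0.34; OR[a + b − a·b] → w = 0.5314

0.531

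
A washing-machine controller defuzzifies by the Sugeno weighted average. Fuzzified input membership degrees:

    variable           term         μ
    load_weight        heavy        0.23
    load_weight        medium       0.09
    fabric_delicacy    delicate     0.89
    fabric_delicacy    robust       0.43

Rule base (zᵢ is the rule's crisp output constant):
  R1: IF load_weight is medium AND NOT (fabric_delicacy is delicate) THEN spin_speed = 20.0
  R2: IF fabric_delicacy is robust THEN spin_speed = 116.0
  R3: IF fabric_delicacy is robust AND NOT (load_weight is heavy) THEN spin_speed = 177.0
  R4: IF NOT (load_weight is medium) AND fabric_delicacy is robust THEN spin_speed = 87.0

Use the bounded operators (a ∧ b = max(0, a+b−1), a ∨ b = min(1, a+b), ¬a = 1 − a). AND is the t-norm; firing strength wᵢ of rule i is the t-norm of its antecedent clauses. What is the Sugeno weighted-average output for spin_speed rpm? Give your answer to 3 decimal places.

R1 (z=20.0): medium=0.09, ¬delicate=1−0.89=0.11; AND[max(0, a+b−1)] → w = 0.00
R2 (z=116.0): robust=0.43 → w = 0.43
R3 (z=177.0): robust=0.43, ¬heavy=1−0.23=0.77; AND[max(0, a+b−1)] → w = 0.20
R4 (z=87.0): ¬medium=1−0.09=0.91, robust=0.43; AND[max(0, a+b−1)] → w = 0.34
Weighted average = (0.00·20.0 + 0.43·116.0 + 0.20·177.0 + 0.34·87.0) / (0.00 + 0.43 + 0.20 + 0.34)
  = 114.8600 / 0.9700 = 118.412

118.412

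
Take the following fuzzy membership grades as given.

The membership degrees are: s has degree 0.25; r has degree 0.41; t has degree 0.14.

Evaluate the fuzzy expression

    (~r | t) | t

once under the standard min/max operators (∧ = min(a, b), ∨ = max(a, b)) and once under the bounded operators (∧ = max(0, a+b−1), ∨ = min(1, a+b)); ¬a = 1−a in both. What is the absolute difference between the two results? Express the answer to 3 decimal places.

Under standard min/max:
  ~r = 1 − 0.41 = 0.59
  ~r | t = max(a, b) on (0.59, 0.14) = 0.59
  (~r | t) | t = max(a, b) on (0.59, 0.14) = 0.59
  → value = 0.5900
Under bounded:
  ~r = 1 − 0.41 = 0.59
  ~r | t = min(1, a+b) on (0.59, 0.14) = 0.73
  (~r | t) | t = min(1, a+b) on (0.73, 0.14) = 0.87
  → value = 0.8700
|0.5900 − 0.8700| = 0.280

0.280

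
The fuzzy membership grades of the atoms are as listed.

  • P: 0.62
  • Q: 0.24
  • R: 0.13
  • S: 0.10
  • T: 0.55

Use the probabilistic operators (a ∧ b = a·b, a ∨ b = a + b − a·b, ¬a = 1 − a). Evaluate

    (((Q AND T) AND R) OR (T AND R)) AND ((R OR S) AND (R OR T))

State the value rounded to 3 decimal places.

Q AND T = a·b on (0.2400, 0.5500) = 0.1320
(Q AND T) AND R = a·b on (0.1320, 0.1300) = 0.0172
T AND R = a·b on (0.5500, 0.1300) = 0.0715
((Q AND T) AND R) OR (T AND R) = a + b − a·b on (0.0172, 0.0715) = 0.0874
R OR S = a + b − a·b on (0.1300, 0.1000) = 0.2170
R OR T = a + b − a·b on (0.1300, 0.5500) = 0.6085
(R OR S) AND (R OR T) = a·b on (0.2170, 0.6085) = 0.1320
(((Q AND T) AND R) OR (T AND R)) AND ((R OR S) AND (R OR T)) = a·b on (0.0874, 0.1320) = 0.0115

0.012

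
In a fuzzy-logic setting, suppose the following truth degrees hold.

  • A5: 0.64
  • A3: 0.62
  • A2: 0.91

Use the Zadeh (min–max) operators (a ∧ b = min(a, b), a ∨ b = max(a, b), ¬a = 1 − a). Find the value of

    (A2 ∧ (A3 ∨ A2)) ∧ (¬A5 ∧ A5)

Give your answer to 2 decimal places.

0.36

A3 ∨ A2 = max(a, b) on (0.62, 0.91) = 0.91
A2 ∧ (A3 ∨ A2) = min(a, b) on (0.91, 0.91) = 0.91
¬A5 = 1 − 0.64 = 0.36
¬A5 ∧ A5 = min(a, b) on (0.36, 0.64) = 0.36
(A2 ∧ (A3 ∨ A2)) ∧ (¬A5 ∧ A5) = min(a, b) on (0.91, 0.36) = 0.36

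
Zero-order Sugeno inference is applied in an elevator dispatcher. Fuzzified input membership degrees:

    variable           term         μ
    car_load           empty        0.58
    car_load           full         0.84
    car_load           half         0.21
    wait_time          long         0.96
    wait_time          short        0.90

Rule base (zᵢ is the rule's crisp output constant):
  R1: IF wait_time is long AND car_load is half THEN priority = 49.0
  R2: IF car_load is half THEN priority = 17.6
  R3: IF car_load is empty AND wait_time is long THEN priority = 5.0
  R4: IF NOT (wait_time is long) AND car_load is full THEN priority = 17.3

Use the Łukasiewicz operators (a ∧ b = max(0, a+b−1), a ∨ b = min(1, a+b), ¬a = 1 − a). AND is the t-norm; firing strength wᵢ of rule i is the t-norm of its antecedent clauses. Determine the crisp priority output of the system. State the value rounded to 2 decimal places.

16.01

R1 (z=49.0): long=0.96, half=0.21; AND[max(0, a+b−1)] → w = 0.17
R2 (z=17.6): half=0.21 → w = 0.21
R3 (z=5.0): empty=0.58, long=0.96; AND[max(0, a+b−1)] → w = 0.54
R4 (z=17.3): ¬long=1−0.96=0.04, full=0.84; AND[max(0, a+b−1)] → w = 0.00
Weighted average = (0.17·49.0 + 0.21·17.6 + 0.54·5.0 + 0.00·17.3) / (0.17 + 0.21 + 0.54 + 0.00)
  = 14.7260 / 0.9200 = 16.01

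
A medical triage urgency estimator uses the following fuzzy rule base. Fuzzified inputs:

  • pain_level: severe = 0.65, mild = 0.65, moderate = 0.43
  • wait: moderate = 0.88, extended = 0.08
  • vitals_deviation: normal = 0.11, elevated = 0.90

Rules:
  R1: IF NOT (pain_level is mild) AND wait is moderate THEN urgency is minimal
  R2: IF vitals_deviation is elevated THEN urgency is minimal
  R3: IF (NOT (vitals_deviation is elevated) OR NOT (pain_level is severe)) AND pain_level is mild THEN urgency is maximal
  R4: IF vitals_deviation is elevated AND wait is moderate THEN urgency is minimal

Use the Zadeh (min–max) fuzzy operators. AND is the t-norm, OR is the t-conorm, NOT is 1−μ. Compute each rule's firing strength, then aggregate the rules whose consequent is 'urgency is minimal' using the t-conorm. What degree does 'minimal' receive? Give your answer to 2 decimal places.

R1: ¬mild=1−0.65=0.35, moderate=0.88; AND[min(a, b)] → w = 0.35
R2: elevated=0.90 → w = 0.90
R3: (¬elevated=1−0.90=0.10 OR ¬severe=1−0.65=0.35) = 0.35; AND[min(a, b)] with mild=0.65 → w = 0.35
R4: elevated=0.90, moderate=0.88; AND[min(a, b)] → w = 0.88
Rules with consequent 'minimal': {R1, R2, R4} → strengths 0.35, 0.90, 0.88
Aggregate via t-conorm [max(a, b)]: 0.90

0.90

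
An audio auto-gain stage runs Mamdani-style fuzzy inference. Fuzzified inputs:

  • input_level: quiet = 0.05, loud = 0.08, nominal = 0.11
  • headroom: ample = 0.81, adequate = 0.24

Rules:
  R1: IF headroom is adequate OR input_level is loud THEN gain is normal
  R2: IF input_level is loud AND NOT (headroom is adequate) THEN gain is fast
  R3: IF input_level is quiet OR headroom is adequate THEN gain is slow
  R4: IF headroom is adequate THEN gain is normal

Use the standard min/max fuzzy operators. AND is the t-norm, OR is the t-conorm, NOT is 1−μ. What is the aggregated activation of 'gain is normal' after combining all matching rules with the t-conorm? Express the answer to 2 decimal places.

R1: adequate=0.24, loud=0.08; OR[max(a, b)] → w = 0.24
R2: loud=0.08, ¬adequate=1−0.24=0.76; AND[min(a, b)] → w = 0.08
R3: quiet=0.05, adequate=0.24; OR[max(a, b)] → w = 0.24
R4: adequate=0.24 → w = 0.24
Rules with consequent 'normal': {R1, R4} → strengths 0.24, 0.24
Aggregate via t-conorm [max(a, b)]: 0.24

0.24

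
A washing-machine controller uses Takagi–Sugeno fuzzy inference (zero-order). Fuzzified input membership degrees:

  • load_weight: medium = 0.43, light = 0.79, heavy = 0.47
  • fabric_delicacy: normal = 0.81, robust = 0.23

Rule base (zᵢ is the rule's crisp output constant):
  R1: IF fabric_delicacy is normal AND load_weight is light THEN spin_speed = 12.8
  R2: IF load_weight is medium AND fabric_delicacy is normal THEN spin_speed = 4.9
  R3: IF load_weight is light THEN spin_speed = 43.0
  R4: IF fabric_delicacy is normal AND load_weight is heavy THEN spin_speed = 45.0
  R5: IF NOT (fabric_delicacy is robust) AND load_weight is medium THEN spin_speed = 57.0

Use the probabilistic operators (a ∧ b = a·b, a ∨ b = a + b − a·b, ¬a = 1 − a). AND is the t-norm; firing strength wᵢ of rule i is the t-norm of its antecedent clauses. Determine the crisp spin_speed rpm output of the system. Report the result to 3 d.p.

R1 (z=12.8): normal=0.81, light=0.79; AND[a·b] → w = 0.6399
R2 (z=4.9): medium=0.43, normal=0.81; AND[a·b] → w = 0.3483
R3 (z=43.0): light=0.79 → w = 0.7900
R4 (z=45.0): normal=0.81, heavy=0.47; AND[a·b] → w = 0.3807
R5 (z=57.0): ¬robust=1−0.23=0.77, medium=0.43; AND[a·b] → w = 0.3311
Weighted average = (0.6399·12.8 + 0.3483·4.9 + 0.7900·43.0 + 0.3807·45.0 + 0.3311·57.0) / (0.6399 + 0.3483 + 0.7900 + 0.3807 + 0.3311)
  = 79.8716 / 2.4900 = 32.077

32.077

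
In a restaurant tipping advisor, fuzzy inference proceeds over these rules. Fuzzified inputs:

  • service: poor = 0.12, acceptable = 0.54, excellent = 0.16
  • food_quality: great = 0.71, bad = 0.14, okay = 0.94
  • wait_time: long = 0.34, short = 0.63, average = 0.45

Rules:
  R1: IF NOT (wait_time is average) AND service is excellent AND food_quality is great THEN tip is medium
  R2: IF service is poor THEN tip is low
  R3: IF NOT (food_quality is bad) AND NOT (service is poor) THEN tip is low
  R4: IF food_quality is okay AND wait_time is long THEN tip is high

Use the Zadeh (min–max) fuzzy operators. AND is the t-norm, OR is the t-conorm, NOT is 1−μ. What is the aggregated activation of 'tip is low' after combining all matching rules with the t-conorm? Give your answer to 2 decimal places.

R1: ¬average=1−0.45=0.55, excellent=0.16, great=0.71; AND[min(a, b)] → w = 0.16
R2: poor=0.12 → w = 0.12
R3: ¬bad=1−0.14=0.86, ¬poor=1−0.12=0.88; AND[min(a, b)] → w = 0.86
R4: okay=0.94, long=0.34; AND[min(a, b)] → w = 0.34
Rules with consequent 'low': {R2, R3} → strengths 0.12, 0.86
Aggregate via t-conorm [max(a, b)]: 0.86

0.86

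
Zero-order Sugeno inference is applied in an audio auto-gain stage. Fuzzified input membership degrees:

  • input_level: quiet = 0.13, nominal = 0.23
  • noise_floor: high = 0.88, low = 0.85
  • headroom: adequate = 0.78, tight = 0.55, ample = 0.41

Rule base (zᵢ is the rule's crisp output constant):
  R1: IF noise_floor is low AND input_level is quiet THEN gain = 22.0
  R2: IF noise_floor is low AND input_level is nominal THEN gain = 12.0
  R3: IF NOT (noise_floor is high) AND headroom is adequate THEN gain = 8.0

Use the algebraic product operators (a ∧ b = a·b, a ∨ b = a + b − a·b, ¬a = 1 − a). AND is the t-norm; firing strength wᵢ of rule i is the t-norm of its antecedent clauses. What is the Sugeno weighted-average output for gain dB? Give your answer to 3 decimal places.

R1 (z=22.0): low=0.85, quiet=0.13; AND[a·b] → w = 0.1105
R2 (z=12.0): low=0.85, nominal=0.23; AND[a·b] → w = 0.1955
R3 (z=8.0): ¬high=1−0.88=0.12, adequate=0.78; AND[a·b] → w = 0.0936
Weighted average = (0.1105·22.0 + 0.1955·12.0 + 0.0936·8.0) / (0.1105 + 0.1955 + 0.0936)
  = 5.5258 / 0.3996 = 13.828

13.828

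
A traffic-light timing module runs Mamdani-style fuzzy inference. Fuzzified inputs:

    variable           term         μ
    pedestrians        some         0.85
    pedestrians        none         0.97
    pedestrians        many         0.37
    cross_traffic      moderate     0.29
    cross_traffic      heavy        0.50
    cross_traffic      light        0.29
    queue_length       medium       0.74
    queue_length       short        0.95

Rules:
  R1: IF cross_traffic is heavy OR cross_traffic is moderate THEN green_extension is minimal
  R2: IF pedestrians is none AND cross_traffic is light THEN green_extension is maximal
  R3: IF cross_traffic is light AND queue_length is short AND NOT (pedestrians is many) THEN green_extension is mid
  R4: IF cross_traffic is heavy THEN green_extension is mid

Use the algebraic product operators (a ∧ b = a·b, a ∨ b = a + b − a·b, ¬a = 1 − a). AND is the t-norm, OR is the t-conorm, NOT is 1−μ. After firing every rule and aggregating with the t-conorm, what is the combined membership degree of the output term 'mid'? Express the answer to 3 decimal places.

R1: heavy=0.50, moderate=0.29; OR[a + b − a·b] → w = 0.6450
R2: none=0.97, light=0.29; AND[a·b] → w = 0.2813
R3: light=0.29, short=0.95, ¬many=1−0.37=0.63; AND[a·b] → w = 0.1736
R4: heavy=0.50 → w = 0.5000
Rules with consequent 'mid': {R3, R4} → strengths 0.1736, 0.5000
Aggregate via t-conorm [a + b − a·b]: 0.5868

0.587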